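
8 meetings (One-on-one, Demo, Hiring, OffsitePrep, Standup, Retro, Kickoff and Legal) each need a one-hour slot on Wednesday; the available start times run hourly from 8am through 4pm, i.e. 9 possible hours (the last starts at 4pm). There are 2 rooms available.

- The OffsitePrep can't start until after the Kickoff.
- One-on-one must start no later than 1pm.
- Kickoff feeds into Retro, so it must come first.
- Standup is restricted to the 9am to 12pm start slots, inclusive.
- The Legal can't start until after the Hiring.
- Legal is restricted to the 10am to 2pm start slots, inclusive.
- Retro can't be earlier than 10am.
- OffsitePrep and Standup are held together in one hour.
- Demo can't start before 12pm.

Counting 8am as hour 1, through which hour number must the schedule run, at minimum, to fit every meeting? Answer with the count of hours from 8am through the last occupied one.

5

The precedence chain requires at least 2 distinct hours.
With at most 2 per hour and 8 meetings, at least 4 hours are needed.
Demo can't be placed before 12pm — that is hour 5 counting from 8am — so the schedule must run through at least 5 hours.
5 works (last occupied hour: 12pm): for example Retro in 10am, Hiring in 8am, Kickoff in 8am, Standup in 9am, OffsitePrep in 9am, Demo in 12pm, Legal in 10am, One-on-one in 11am.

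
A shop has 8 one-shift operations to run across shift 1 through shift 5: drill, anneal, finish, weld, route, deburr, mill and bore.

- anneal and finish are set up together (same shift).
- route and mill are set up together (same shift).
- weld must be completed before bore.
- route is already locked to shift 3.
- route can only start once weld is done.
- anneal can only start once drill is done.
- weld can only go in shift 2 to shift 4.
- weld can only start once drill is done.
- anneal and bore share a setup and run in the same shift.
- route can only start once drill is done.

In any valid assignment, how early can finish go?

Finish must be in the same shift as bore, which can't be before shift 3, so finish is at least shift 3.
finish at shift 3 is achievable: anneal=shift 3; weld=shift 2; drill=shift 1; deburr=shift 1; route=shift 3; finish=shift 3; mill=shift 3; bore=shift 3.

shift 3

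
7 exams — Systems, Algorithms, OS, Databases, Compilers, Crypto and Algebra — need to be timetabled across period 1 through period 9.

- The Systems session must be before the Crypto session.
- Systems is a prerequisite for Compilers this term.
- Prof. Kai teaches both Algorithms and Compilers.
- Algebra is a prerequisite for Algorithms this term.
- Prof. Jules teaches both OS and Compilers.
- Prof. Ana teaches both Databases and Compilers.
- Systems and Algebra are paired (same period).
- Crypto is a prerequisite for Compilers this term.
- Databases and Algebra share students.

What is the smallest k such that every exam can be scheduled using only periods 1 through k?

The precedence chain requires at least 3 distinct periods.
3 works (last occupied period: period 3): for example Systems=period 1; Algorithms=period 2; OS=period 1; Databases=period 2; Algebra=period 1; Crypto=period 2; Compilers=period 3.

3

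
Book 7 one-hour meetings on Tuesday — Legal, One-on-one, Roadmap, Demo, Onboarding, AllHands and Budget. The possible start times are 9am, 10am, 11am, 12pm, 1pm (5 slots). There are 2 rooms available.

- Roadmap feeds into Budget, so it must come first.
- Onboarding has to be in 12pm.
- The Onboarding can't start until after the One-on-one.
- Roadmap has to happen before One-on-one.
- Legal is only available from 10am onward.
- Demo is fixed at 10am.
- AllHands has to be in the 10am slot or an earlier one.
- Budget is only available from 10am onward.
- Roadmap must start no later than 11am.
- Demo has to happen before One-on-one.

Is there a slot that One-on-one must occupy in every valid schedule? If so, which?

Demo is fixed at 10am and must come before One-on-one, so One-on-one is at least 11am.
Onboarding is fixed at 12pm and must come after One-on-one, so One-on-one is at most 11am.
So One-on-one must be 11am.

11am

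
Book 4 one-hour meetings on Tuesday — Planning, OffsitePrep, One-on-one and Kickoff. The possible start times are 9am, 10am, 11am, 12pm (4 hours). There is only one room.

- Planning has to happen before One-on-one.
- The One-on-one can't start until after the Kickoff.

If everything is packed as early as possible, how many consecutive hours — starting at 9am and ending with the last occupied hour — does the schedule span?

The precedence chain requires at least 2 distinct hours.
With at most 1 per hour and 4 meetings, at least 4 hours are needed.
4 works (last occupied hour: 12pm): for example Kickoff in 10am; Planning in 9am; OffsitePrep in 12pm; One-on-one in 11am.

4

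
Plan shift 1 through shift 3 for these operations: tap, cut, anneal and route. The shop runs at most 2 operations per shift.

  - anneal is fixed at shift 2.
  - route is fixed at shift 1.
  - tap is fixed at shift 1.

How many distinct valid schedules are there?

Enumerating: cut=shift 2; tap=shift 1; anneal=shift 2; route=shift 1 | anneal=shift 2; cut=shift 3; route=shift 1; tap=shift 1.

2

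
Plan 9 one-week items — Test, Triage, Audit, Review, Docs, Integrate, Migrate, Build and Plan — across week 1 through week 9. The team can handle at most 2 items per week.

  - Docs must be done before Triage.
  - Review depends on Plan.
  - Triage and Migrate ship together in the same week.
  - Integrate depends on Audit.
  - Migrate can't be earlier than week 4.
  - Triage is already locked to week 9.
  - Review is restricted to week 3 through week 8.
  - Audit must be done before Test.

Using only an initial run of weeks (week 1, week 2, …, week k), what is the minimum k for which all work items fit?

The precedence chain requires at least 2 distinct weeks.
With at most 2 per week and 9 work items, at least 5 weeks are needed.
Triage can't be placed before week 9, so the schedule must run through at least week 9.
9 works (last occupied week: week 9): for example Docs in week 1, Migrate in week 9, Plan in week 2, Integrate in week 3, Review in week 3, Build in week 4, Test in week 2, Triage in week 9, Audit in week 1.

9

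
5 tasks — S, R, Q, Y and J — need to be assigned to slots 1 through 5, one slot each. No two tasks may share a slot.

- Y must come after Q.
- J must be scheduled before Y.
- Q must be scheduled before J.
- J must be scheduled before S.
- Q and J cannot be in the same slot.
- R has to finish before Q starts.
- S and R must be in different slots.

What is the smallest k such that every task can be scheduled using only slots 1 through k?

The precedence chain requires at least 4 distinct slots.
With at most 1 per slot and 5 tasks, at least 5 slots are needed.
5 works (last occupied slot: 5): for example Y -> 4, Q -> 2, R -> 1, S -> 5, J -> 3.

5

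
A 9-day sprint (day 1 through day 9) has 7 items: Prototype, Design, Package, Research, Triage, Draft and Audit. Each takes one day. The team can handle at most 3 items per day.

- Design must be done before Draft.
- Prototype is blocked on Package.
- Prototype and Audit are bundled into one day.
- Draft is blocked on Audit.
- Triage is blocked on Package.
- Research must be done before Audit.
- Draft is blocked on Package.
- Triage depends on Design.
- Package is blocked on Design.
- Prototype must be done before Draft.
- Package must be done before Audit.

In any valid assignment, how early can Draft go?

day 4

Precedence pushes Draft to at least day 4.
Draft at day 4 is achievable: Package=day 2; Triage=day 3; Research=day 1; Design=day 1; Prototype=day 3; Audit=day 3; Draft=day 4.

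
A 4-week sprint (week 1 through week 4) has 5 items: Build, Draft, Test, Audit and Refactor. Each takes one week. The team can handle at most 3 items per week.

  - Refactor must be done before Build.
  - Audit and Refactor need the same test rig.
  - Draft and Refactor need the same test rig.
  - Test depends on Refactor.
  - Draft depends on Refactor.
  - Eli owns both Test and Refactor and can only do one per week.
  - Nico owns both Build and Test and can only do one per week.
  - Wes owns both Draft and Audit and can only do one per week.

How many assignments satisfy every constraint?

44

Splitting on Build: it can be week 2 (12), week 3 (16), week 4 (16). Listing each branch's schedules as (Draft, Test, Audit, Refactor) by week number:
Build=week 2: (2,3,3,1) (2,3,4,1) (2,4,3,1) (2,4,4,1) (3,3,2,1) (3,3,4,1) (3,4,2,1) (3,4,4,1) (4,3,2,1) (4,3,3,1) (4,4,2,1) (4,4,3,1) — 12.
Build=week 3: (2,2,3,1) (2,2,4,1) (2,4,3,1) (2,4,4,1) (3,2,2,1) (3,2,4,1) (3,4,1,2) (3,4,2,1) (3,4,4,1) (3,4,4,2) (4,2,2,1) (4,2,3,1) (4,4,1,2) (4,4,2,1) (4,4,3,1) (4,4,3,2) — 16.
Build=week 4: (2,2,3,1) (2,2,4,1) (2,3,3,1) (2,3,4,1) (3,2,2,1) (3,2,4,1) (3,3,1,2) (3,3,2,1) (3,3,4,1) (3,3,4,2) (4,2,2,1) (4,2,3,1) (4,3,1,2) (4,3,2,1) (4,3,3,1) (4,3,3,2) — 16.
Summing: 12 + 16 + 16 = 44.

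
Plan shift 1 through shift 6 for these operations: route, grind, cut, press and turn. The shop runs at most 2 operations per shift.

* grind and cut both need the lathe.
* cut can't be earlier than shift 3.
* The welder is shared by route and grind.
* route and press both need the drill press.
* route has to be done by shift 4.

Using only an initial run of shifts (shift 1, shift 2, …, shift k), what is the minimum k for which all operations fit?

With at most 2 per shift and 5 operations, at least 3 shifts are needed.
cut can't be placed before shift 3, so the schedule must run through at least shift 3.
3 works (last occupied shift: shift 3): for example turn=shift 1; route=shift 1; grind=shift 2; cut=shift 3; press=shift 2.

3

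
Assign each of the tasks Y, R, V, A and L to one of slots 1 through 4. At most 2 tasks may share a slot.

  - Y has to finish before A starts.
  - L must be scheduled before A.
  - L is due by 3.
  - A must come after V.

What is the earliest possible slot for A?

3

Precedence pushes A to at least 2.
A at 3 is achievable: V in 2, L in 1, R in 2, A in 3, Y in 1.
Nothing earlier works — the capacity limit rule out every slot before 3.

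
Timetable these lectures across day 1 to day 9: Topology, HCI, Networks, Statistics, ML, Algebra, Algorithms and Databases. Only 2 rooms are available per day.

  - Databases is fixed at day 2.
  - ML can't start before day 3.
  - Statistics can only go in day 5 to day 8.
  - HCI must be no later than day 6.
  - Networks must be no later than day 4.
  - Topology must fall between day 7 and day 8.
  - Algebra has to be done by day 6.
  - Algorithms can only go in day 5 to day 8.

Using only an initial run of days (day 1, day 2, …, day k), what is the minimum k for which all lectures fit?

7

With at most 2 per day and 8 lectures, at least 4 days are needed.
Topology can't be placed before day 7, so the schedule must run through at least day 7.
7 works (last occupied day: day 7): for example Topology=day 7; Algorithms=day 5; Networks=day 1; Statistics=day 5; Databases=day 2; Algebra=day 2; ML=day 3; HCI=day 1.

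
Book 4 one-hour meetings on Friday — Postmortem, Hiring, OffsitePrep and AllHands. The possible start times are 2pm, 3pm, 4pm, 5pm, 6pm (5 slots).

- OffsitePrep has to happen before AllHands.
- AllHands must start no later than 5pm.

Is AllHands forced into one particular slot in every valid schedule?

No

AllHands can be 3pm (e.g. Postmortem -> 2pm; OffsitePrep -> 2pm; Hiring -> 2pm; AllHands -> 3pm) or 4pm (e.g. Hiring=2pm; AllHands=4pm; OffsitePrep=2pm; Postmortem=2pm).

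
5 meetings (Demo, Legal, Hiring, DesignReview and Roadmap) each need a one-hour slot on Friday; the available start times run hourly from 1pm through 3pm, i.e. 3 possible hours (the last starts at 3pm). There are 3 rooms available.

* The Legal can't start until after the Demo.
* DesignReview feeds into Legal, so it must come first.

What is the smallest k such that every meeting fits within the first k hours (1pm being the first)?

The precedence chain requires at least 2 distinct hours.
With at most 3 per hour and 5 meetings, at least 2 hours are needed.
2 works (last occupied hour: 2pm): for example Hiring in 1pm; DesignReview in 1pm; Legal in 2pm; Roadmap in 2pm; Demo in 1pm.

2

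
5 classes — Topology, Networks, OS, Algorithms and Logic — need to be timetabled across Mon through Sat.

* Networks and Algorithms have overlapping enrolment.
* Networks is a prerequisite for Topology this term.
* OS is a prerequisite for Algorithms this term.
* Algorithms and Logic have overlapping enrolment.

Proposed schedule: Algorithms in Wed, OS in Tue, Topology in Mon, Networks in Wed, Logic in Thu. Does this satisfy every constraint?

OS is a prerequisite for Algorithms this term — holds.
Algorithms and Logic have overlapping enrolment — holds.
Networks and Algorithms have overlapping enrolment — violated.
Networks is a prerequisite for Topology this term — violated.

Invalid. Networks is a prerequisite for Topology this term.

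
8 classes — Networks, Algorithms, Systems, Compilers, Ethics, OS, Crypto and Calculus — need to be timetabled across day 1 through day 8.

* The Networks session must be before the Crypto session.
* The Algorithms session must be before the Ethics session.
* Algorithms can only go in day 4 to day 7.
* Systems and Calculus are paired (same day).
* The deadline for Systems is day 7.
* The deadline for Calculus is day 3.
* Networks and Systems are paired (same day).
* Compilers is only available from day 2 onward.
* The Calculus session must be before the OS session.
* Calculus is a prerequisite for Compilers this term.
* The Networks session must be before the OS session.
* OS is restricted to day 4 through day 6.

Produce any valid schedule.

Ethics=day 5; Crypto=day 2; Algorithms=day 4; Calculus=day 1; OS=day 4; Networks=day 1; Systems=day 1; Compilers=day 2

Checking: Networks(day 1) before Crypto(day 2); Algorithms(day 4) before Ethics(day 5); Networks(day 1) before OS(day 4); Calculus(day 1) before Compilers(day 2); Calculus(day 1) before OS(day 4); Systems = Calculus = day 1; Networks = Systems = day 1; OS=day 4 in [day 4,day 6]; Calculus=day 1 in [day 1,day 3]; Systems=day 1 in [day 1,day 7]; Compilers=day 2 in [day 2,day 8]; Algorithms=day 4 in [day 4,day 7].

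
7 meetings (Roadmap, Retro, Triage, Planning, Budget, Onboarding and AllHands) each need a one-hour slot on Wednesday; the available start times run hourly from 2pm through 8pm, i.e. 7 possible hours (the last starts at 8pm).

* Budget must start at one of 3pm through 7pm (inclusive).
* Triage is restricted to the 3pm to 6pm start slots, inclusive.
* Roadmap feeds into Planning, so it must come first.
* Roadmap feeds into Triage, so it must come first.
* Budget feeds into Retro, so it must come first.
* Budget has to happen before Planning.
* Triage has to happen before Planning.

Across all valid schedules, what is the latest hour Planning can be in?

8pm

Precedence pushes Planning to at least 4pm.
Planning at 8pm is achievable: Budget -> 3pm; Roadmap -> 2pm; Planning -> 8pm; AllHands -> 2pm; Triage -> 3pm; Retro -> 4pm; Onboarding -> 2pm.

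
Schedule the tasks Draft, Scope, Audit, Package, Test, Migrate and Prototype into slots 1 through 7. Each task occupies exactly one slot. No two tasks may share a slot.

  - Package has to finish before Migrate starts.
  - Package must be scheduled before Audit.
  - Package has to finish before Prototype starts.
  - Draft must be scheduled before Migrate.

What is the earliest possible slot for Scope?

1

Scope at 1 is achievable: Test in 7, Audit in 5, Draft in 3, Migrate in 4, Package in 2, Prototype in 6, Scope in 1.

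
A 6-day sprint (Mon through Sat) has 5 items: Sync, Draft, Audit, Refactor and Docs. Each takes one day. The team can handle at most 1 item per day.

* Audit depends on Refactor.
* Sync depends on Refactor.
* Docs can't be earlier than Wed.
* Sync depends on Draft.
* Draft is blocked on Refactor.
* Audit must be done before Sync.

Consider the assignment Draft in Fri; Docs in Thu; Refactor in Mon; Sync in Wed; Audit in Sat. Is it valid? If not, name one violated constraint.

Audit depends on Refactor — holds.
Sync depends on Refactor — holds.
The team can handle at most 1 item per day — holds.
Docs can't be earlier than Wed — holds.
Draft is blocked on Refactor — holds.
Audit must be done before Sync — violated.
Sync depends on Draft — violated.

Invalid. Audit must be done before Sync.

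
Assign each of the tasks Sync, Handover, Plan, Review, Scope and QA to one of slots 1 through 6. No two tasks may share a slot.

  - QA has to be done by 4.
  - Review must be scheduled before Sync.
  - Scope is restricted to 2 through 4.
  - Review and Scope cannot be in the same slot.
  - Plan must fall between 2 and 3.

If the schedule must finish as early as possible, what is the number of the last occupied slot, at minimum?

slot 6

The precedence chain requires at least 2 distinct slots.
With at most 1 per slot and 6 tasks, at least 6 slots are needed.
6 works (last occupied slot: 6): for example Handover -> 6, QA -> 1, Plan -> 2, Review -> 4, Sync -> 5, Scope -> 3.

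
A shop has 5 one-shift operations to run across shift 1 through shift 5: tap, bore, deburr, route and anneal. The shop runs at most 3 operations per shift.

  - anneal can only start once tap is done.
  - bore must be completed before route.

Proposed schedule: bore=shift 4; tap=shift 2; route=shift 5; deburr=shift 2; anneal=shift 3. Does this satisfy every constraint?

Yes, all constraints hold

The shop runs at most 3 operations per shift — holds.
anneal can only start once tap is done — holds.
bore must be completed before route — holds.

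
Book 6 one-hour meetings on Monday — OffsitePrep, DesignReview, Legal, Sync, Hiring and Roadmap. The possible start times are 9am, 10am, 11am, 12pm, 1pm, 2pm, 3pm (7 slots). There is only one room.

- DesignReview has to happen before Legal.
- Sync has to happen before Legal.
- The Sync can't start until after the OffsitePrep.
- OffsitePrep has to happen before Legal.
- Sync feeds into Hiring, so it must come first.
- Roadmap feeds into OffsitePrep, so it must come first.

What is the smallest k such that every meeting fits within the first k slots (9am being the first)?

6 slots

The precedence chain requires at least 4 distinct slots.
With at most 1 per slot and 6 meetings, at least 6 slots are needed.
6 works (last occupied slot: 2pm): for example DesignReview=12pm, OffsitePrep=10am, Hiring=2pm, Sync=11am, Roadmap=9am, Legal=1pm.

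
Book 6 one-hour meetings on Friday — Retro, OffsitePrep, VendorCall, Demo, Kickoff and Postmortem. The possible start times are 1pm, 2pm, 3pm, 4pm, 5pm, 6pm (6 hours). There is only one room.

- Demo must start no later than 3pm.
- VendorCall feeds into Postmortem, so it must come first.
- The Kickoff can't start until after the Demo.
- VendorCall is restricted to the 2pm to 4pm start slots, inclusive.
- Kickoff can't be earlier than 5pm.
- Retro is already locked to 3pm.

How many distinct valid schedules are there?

Splitting on OffsitePrep: it can be 1pm (2), 2pm (2), 4pm (2), 5pm (1), 6pm (1). Listing each branch's schedules as (Retro, VendorCall, Demo, Kickoff, Postmortem):
OffsitePrep=1pm: (3pm,4pm,2pm,5pm,6pm) (3pm,4pm,2pm,6pm,5pm) — 2.
OffsitePrep=2pm: (3pm,4pm,1pm,5pm,6pm) (3pm,4pm,1pm,6pm,5pm) — 2.
OffsitePrep=4pm: (3pm,2pm,1pm,5pm,6pm) (3pm,2pm,1pm,6pm,5pm) — 2.
OffsitePrep=5pm: (3pm,2pm,1pm,6pm,4pm) — 1.
OffsitePrep=6pm: (3pm,2pm,1pm,5pm,4pm) — 1.
Summing: 2 + 2 + 2 + 1 + 1 = 8.

8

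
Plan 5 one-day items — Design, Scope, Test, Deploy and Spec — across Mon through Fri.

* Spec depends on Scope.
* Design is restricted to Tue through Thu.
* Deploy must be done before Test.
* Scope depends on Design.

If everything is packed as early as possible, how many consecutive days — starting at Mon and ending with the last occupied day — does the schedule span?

The precedence chain requires at least 3 distinct days.
Propagating the time windows through the other constraints, Spec can't land before Thu — that is day 4 counting from Mon — so the schedule must run through at least 4 days.
4 works (last occupied day: Thu): for example Test -> Tue, Scope -> Wed, Design -> Tue, Deploy -> Mon, Spec -> Thu.

4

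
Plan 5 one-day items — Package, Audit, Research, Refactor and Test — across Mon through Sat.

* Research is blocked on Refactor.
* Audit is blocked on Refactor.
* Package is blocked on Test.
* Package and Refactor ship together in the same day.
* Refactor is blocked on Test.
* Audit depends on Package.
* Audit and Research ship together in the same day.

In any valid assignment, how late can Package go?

Fri

Precedence pushes Package to at least Tue; downstream work caps Package at Fri.
Package at Fri is achievable: Refactor in Fri; Package in Fri; Test in Mon; Audit in Sat; Research in Sat.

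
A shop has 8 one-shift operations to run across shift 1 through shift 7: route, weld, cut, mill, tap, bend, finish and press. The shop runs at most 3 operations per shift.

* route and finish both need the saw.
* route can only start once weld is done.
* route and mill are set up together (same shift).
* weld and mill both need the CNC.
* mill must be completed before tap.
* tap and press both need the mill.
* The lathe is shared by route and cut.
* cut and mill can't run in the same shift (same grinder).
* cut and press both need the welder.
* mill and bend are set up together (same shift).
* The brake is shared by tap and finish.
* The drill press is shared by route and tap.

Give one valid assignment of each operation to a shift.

bend -> shift 2; cut -> shift 1; mill -> shift 2; weld -> shift 1; route -> shift 2; finish -> shift 1; tap -> shift 3; press -> shift 4

Checking: mill(shift 2) before tap(shift 3); weld(shift 1) before route(shift 2); route(shift 2) != cut(shift 1); route(shift 2) != finish(shift 1); weld(shift 1) != mill(shift 2); tap(shift 3) != press(shift 4); route(shift 2) != tap(shift 3); cut(shift 1) != mill(shift 2); tap(shift 3) != finish(shift 1); cut(shift 1) != press(shift 4); route = mill = shift 2; mill = bend = shift 2; max 3 per shift (cap 3).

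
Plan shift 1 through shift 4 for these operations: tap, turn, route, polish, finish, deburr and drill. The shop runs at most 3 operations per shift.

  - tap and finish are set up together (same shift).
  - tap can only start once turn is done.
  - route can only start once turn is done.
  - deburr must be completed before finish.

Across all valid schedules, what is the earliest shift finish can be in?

shift 2

Precedence pushes finish to at least shift 2.
finish at shift 2 is achievable: route=shift 2; tap=shift 2; polish=shift 1; finish=shift 2; drill=shift 3; deburr=shift 1; turn=shift 1.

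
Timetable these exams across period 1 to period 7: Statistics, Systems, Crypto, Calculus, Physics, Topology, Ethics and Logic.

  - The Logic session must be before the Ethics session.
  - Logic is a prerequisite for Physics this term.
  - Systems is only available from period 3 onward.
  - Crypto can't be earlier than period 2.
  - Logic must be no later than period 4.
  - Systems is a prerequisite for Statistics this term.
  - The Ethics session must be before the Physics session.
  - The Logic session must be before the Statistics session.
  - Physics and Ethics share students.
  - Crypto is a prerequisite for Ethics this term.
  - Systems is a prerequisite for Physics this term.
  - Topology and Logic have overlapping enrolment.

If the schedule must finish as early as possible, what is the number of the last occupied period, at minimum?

The precedence chain requires at least 3 distinct periods.
Propagating the time windows through the other constraints, Statistics can't land before period 4, so the schedule must run through at least period 4.
4 works (last occupied period: period 4): for example Statistics=period 4; Systems=period 3; Crypto=period 2; Topology=period 2; Calculus=period 1; Ethics=period 3; Physics=period 4; Logic=period 1.

period 4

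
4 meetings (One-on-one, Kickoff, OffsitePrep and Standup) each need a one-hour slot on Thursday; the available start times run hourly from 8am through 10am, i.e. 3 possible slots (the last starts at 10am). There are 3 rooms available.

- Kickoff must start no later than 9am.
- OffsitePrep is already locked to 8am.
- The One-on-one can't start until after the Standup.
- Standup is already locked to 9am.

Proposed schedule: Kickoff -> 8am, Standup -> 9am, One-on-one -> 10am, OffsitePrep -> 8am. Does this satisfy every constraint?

Standup is already locked to 9am — holds.
There are 3 rooms available — holds.
Kickoff must start no later than 9am — holds.
OffsitePrep is already locked to 8am — holds.
The One-on-one can't start until after the Standup — holds.

Yes, all constraints hold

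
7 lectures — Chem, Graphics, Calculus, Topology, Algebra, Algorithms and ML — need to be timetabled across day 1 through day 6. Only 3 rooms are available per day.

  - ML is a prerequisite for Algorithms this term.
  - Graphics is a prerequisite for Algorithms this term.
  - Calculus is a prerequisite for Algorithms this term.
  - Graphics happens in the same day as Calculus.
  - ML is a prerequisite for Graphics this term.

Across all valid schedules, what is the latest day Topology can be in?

day 6

Topology at day 6 is achievable: Topology in day 6; Graphics in day 2; Algorithms in day 3; Chem in day 1; Calculus in day 2; ML in day 1; Algebra in day 1.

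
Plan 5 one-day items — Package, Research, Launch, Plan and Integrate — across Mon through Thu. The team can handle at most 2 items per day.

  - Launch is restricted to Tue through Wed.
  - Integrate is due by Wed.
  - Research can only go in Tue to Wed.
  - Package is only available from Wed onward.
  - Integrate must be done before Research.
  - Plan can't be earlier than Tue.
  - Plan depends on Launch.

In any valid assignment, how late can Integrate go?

Integrate's own window allows nothing later than Wed; downstream work caps Integrate at Tue.
Integrate at Tue is achievable: Plan=Thu; Launch=Tue; Package=Wed; Integrate=Tue; Research=Wed.

Tue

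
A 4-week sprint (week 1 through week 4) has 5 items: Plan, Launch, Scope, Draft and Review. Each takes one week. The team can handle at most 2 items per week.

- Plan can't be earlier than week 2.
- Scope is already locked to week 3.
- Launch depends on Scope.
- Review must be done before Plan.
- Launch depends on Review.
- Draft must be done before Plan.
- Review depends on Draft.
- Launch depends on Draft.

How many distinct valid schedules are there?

4

Enumerating: Launch -> week 4, Draft -> week 1, Scope -> week 3, Review -> week 2, Plan -> week 3 | Scope in week 3; Draft in week 1; Plan in week 4; Review in week 2; Launch in week 4 | Plan -> week 4, Launch -> week 4, Draft -> week 1, Scope -> week 3, Review -> week 3 | Plan -> week 4; Review -> week 3; Draft -> week 2; Scope -> week 3; Launch -> week 4.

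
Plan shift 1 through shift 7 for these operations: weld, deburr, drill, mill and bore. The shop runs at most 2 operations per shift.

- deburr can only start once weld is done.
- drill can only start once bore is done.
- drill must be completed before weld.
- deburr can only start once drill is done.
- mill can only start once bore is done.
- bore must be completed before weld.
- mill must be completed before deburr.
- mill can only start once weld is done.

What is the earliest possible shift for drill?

Precedence pushes drill to at least shift 2; downstream work caps drill at shift 4.
drill at shift 2 is achievable: drill=shift 2, deburr=shift 5, bore=shift 1, mill=shift 4, weld=shift 3.

shift 2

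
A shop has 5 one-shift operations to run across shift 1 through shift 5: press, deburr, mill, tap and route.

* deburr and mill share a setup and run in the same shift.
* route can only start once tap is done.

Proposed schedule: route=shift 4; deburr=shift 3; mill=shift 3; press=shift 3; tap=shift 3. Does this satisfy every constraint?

route can only start once tap is done — holds.
deburr and mill share a setup and run in the same shift — holds.

Valid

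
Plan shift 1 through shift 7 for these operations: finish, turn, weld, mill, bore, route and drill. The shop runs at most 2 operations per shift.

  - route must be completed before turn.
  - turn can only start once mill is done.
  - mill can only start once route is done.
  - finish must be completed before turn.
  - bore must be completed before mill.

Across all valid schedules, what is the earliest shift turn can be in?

Precedence pushes turn to at least shift 3.
turn at shift 3 is achievable: bore -> shift 1; weld -> shift 3; turn -> shift 3; route -> shift 1; mill -> shift 2; finish -> shift 2; drill -> shift 4.

shift 3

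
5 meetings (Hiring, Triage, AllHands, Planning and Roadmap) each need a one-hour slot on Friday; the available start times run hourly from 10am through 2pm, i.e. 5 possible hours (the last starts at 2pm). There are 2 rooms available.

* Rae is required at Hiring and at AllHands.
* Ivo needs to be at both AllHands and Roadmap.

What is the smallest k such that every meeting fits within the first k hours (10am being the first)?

3

With at most 2 per hour and 5 meetings, at least 3 hours are needed.
3 works (last occupied hour: 12pm): for example AllHands -> 11am; Hiring -> 10am; Roadmap -> 12pm; Planning -> 11am; Triage -> 10am.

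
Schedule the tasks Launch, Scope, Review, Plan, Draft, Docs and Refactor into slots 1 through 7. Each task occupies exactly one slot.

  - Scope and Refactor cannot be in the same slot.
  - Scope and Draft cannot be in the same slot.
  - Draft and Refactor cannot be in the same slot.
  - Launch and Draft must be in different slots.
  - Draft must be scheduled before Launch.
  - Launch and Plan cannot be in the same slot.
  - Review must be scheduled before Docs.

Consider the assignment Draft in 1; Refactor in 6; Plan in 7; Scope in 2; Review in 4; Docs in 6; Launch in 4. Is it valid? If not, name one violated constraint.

Valid

Review must be scheduled before Docs — holds.
Scope and Draft cannot be in the same slot — holds.
Launch and Draft must be in different slots — holds.
Draft must be scheduled before Launch — holds.
Draft and Refactor cannot be in the same slot — holds.
Launch and Plan cannot be in the same slot — holds.
Scope and Refactor cannot be in the same slot — holds.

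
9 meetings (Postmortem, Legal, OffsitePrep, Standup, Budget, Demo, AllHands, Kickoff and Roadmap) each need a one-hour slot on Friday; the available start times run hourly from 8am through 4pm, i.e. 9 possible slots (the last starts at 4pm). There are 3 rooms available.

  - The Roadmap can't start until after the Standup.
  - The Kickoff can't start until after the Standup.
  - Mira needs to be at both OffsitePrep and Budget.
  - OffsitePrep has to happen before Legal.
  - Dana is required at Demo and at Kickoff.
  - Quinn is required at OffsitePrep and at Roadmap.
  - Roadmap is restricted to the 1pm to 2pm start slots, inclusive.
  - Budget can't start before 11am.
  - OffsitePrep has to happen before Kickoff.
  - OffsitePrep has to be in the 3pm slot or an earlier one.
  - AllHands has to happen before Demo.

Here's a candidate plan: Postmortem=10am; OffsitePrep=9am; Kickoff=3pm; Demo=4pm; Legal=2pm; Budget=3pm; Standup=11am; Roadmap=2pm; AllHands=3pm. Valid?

AllHands has to happen before Demo — holds.
OffsitePrep has to happen before Kickoff — holds.
Quinn is required at OffsitePrep and at Roadmap — holds.
Dana is required at Demo and at Kickoff — holds.
OffsitePrep has to be in the 3pm slot or an earlier one — holds.
Budget can't start before 11am — holds.
The Roadmap can't start until after the Standup — holds.
Roadmap is restricted to the 1pm to 2pm start slots, inclusive — holds.
The Kickoff can't start until after the Standup — holds.
OffsitePrep has to happen before Legal — holds.
There are 3 rooms available — holds.
Mira needs to be at both OffsitePrep and Budget — holds.

Valid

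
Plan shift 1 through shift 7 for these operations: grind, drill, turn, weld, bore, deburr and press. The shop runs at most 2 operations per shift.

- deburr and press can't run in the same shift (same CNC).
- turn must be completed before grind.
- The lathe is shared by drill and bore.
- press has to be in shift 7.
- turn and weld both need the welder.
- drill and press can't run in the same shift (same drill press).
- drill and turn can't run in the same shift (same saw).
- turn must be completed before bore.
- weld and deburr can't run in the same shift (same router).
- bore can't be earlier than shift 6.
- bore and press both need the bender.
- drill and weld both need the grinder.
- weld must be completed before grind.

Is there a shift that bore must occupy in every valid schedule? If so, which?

bore's window is shift 6–shift 7.
press is fixed at shift 7, and bore can't share a shift with press.
So bore must be shift 6.

shift 6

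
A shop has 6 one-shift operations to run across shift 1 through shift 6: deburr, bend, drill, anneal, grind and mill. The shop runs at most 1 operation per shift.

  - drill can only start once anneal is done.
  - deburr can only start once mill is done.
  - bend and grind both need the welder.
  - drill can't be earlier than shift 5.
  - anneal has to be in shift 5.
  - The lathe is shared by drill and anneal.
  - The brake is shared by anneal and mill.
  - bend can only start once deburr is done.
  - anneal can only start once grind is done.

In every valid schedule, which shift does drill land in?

drill's window is shift 5–shift 6.
anneal is fixed at shift 5, and drill can't share a shift with anneal.
So drill must be shift 6.

shift 6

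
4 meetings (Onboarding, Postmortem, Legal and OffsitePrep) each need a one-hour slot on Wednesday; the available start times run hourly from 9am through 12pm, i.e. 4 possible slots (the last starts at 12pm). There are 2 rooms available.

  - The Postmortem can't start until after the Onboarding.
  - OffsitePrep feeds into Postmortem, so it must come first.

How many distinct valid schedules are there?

Splitting on Onboarding: it can be 9am (21), 10am (18), 11am (11). Listing each branch's schedules as (Postmortem, Legal, OffsitePrep):
Onboarding=9am: (10am,10am,9am) (10am,11am,9am) (10am,12pm,9am) (11am,9am,10am) (11am,10am,9am) (11am,10am,10am) (11am,11am,9am) (11am,11am,10am) (11am,12pm,9am) (11am,12pm,10am) (12pm,9am,10am) (12pm,9am,11am) (12pm,10am,9am) (12pm,10am,10am) (12pm,10am,11am) (12pm,11am,9am) (12pm,11am,10am) (12pm,11am,11am) (12pm,12pm,9am) (12pm,12pm,10am) (12pm,12pm,11am) — 21.
Onboarding=10am: (11am,9am,9am) (11am,9am,10am) (11am,10am,9am) (11am,11am,9am) (11am,11am,10am) (11am,12pm,9am) (11am,12pm,10am) (12pm,9am,9am) (12pm,9am,10am) (12pm,9am,11am) (12pm,10am,9am) (12pm,10am,11am) (12pm,11am,9am) (12pm,11am,10am) (12pm,11am,11am) (12pm,12pm,9am) (12pm,12pm,10am) (12pm,12pm,11am) — 18.
Onboarding=11am: (12pm,9am,9am) (12pm,9am,10am) (12pm,9am,11am) (12pm,10am,9am) (12pm,10am,10am) (12pm,10am,11am) (12pm,11am,9am) (12pm,11am,10am) (12pm,12pm,9am) (12pm,12pm,10am) (12pm,12pm,11am) — 11.
Summing: 21 + 18 + 11 = 50.

50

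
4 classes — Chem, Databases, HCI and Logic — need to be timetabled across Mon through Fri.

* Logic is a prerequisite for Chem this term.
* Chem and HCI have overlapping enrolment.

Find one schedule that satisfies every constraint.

Chem=Tue; Databases=Mon; Logic=Mon; HCI=Mon

Checking: Logic(Mon) before Chem(Tue); Chem(Tue) != HCI(Mon).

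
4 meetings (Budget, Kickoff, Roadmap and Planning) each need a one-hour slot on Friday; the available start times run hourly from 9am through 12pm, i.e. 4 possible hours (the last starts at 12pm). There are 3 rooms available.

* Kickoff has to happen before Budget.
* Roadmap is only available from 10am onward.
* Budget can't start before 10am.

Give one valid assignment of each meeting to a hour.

Planning in 9am; Budget in 10am; Roadmap in 10am; Kickoff in 9am

Checking: Kickoff(9am) before Budget(10am); Roadmap=10am in [10am,12pm]; Budget=10am in [10am,12pm]; max 2 per hour (cap 3).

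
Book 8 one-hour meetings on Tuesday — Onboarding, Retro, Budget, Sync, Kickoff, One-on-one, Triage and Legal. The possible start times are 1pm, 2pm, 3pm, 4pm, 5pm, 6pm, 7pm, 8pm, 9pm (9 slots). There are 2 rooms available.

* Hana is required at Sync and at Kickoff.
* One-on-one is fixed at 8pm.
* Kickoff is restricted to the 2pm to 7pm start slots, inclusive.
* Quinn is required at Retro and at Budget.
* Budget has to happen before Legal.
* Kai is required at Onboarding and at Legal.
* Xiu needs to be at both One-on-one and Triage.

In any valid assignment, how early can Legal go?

Precedence pushes Legal to at least 2pm.
Legal at 2pm is achievable: Triage in 4pm; Sync in 3pm; Onboarding in 1pm; Kickoff in 2pm; One-on-one in 8pm; Budget in 1pm; Legal in 2pm; Retro in 3pm.

2pm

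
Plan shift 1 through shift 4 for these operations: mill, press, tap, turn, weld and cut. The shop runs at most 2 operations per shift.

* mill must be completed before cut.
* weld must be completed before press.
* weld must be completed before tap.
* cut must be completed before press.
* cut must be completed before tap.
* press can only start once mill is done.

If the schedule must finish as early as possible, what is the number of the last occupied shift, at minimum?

The precedence chain requires at least 3 distinct shifts.
With at most 2 per shift and 6 operations, at least 3 shifts are needed.
3 works (last occupied shift: shift 3): for example turn in shift 2; press in shift 3; tap in shift 3; cut in shift 2; mill in shift 1; weld in shift 1.

3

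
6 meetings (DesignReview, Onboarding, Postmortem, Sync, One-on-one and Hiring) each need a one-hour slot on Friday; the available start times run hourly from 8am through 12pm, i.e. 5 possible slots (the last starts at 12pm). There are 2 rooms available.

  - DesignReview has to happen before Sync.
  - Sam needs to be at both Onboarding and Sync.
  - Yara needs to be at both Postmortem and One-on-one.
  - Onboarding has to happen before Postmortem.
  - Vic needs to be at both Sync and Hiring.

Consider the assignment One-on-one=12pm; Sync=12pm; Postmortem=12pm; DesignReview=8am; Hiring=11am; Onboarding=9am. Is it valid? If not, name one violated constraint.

No. Yara needs to be at both Postmortem and One-on-one is not satisfied.

Sam needs to be at both Onboarding and Sync — holds.
DesignReview has to happen before Sync — holds.
There are 2 rooms available — violated.
Yara needs to be at both Postmortem and One-on-one — violated.
Vic needs to be at both Sync and Hiring — holds.
Onboarding has to happen before Postmortem — holds.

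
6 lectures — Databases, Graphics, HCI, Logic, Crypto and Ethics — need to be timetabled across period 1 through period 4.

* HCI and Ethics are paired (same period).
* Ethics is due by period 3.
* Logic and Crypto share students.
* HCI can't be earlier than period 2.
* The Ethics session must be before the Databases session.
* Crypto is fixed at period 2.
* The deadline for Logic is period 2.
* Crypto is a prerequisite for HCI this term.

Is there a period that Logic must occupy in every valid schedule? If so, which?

period 1

Logic's window is period 1–period 2.
Crypto is fixed at period 2, and Logic can't share a period with Crypto.
So Logic must be period 1.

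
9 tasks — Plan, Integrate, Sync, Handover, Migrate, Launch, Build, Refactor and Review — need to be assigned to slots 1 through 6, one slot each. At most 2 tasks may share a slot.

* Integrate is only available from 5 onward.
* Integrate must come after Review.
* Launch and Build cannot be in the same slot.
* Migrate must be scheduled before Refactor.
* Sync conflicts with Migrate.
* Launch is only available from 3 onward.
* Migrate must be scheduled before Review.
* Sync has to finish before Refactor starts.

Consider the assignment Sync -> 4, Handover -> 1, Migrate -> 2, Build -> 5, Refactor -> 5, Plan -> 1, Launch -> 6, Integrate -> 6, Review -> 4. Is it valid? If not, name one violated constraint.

Yes

Launch and Build cannot be in the same slot — holds.
Sync conflicts with Migrate — holds.
Launch is only available from 3 onward — holds.
Migrate must be scheduled before Refactor — holds.
At most 2 tasks may share a slot — holds.
Migrate must be scheduled before Review — holds.
Integrate is only available from 5 onward — holds.
Sync has to finish before Refactor starts — holds.
Integrate must come after Review — holds.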